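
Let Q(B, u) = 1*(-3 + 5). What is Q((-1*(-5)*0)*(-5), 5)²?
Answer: 4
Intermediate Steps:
Q(B, u) = 2 (Q(B, u) = 1*2 = 2)
Q((-1*(-5)*0)*(-5), 5)² = 2² = 4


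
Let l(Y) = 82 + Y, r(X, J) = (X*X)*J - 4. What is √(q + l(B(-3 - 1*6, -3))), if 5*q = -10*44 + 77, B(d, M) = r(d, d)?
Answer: 3*I*√2010/5 ≈ 26.9*I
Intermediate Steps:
r(X, J) = -4 + J*X² (r(X, J) = X²*J - 4 = J*X² - 4 = -4 + J*X²)
B(d, M) = -4 + d³ (B(d, M) = -4 + d*d² = -4 + d³)
q = -363/5 (q = (-10*44 + 77)/5 = (-440 + 77)/5 = (⅕)*(-363) = -363/5 ≈ -72.600)
√(q + l(B(-3 - 1*6, -3))) = √(-363/5 + (82 + (-4 + (-3 - 1*6)³))) = √(-363/5 + (82 + (-4 + (-3 - 6)³))) = √(-363/5 + (82 + (-4 + (-9)³))) = √(-363/5 + (82 + (-4 - 729))) = √(-363/5 + (82 - 733)) = √(-363/5 - 651) = √(-3618/5) = 3*I*√2010/5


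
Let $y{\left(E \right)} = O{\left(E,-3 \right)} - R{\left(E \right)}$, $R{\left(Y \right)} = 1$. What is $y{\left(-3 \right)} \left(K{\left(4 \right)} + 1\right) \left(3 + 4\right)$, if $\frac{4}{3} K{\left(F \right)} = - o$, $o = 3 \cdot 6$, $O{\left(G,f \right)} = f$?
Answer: $350$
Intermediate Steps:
$o = 18$
$y{\left(E \right)} = -4$ ($y{\left(E \right)} = -3 - 1 = -4$)
$K{\left(F \right)} = - \frac{27}{2}$ ($K{\left(F \right)} = \frac{3 \left(\left(-1\right) 18\right)}{4} = \frac{3}{4} \left(-18\right) = - \frac{27}{2}$)
$y{\left(-3 \right)} \left(K{\left(4 \right)} + 1\right) \left(3 + 4\right) = - 4 \left(- \frac{27}{2} + 1\right) \left(3 + 4\right) = - 4 \left(\left(- \frac{25}{2}\right) 7\right) = \left(-4\right) \left(- \frac{175}{2}\right) = 350$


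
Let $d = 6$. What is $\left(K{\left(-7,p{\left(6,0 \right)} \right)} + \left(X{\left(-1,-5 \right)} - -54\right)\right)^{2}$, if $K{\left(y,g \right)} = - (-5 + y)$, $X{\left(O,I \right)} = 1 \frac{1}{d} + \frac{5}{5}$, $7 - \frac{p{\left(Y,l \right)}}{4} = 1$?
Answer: $\frac{162409}{36} \approx 4511.4$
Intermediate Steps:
$p{\left(Y,l \right)} = 24$ ($p{\left(Y,l \right)} = 28 - 4 = 24$)
$X{\left(O,I \right)} = \frac{7}{6}$ ($X{\left(O,I \right)} = 1 \cdot \frac{1}{6} + \frac{5}{5} = 1 \cdot \frac{1}{6} + 5 \cdot \frac{1}{5} = \frac{1}{6} + 1 = \frac{7}{6}$)
$K{\left(y,g \right)} = 5 - y$
$\left(K{\left(-7,p{\left(6,0 \right)} \right)} + \left(X{\left(-1,-5 \right)} - -54\right)\right)^{2} = \left(\left(5 - -7\right) + \left(\frac{7}{6} - -54\right)\right)^{2} = \left(\left(5 + 7\right) + \left(\frac{7}{6} + 54\right)\right)^{2} = \left(12 + \frac{331}{6}\right)^{2} = \left(\frac{403}{6}\right)^{2} = \frac{162409}{36}$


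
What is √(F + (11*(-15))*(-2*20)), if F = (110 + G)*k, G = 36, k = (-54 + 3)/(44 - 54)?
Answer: √183615/5 ≈ 85.701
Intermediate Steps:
k = 51/10 (k = -51/(-10) = -51*(-⅒) = 51/10 ≈ 5.1000)
F = 3723/5 (F = (110 + 36)*(51/10) = 146*(51/10) = 3723/5 ≈ 744.60)
√(F + (11*(-15))*(-2*20)) = √(3723/5 + (11*(-15))*(-2*20)) = √(3723/5 - 165*(-40)) = √(3723/5 + 6600) = √(36723/5) = √183615/5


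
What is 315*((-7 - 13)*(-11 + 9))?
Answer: 12600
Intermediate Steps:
315*((-7 - 13)*(-11 + 9)) = 315*(-20*(-2)) = 315*40 = 12600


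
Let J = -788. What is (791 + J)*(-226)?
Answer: -678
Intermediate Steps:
(791 + J)*(-226) = (791 - 788)*(-226) = 3*(-226) = -678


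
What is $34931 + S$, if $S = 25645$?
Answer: $60576$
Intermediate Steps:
$34931 + S = 34931 + 25645 = 60576$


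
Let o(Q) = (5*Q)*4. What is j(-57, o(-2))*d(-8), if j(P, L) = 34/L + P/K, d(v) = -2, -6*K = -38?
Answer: 197/10 ≈ 19.700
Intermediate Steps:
o(Q) = 20*Q
K = 19/3 (K = -1/6*(-38) = 19/3 ≈ 6.3333)
j(P, L) = 34/L + 3*P/19 (j(P, L) = 34/L + P/(19/3) = 34/L + P*(3/19) = 34/L + 3*P/19)
j(-57, o(-2))*d(-8) = (34/((20*(-2))) + (3/19)*(-57))*(-2) = (34/(-40) - 9)*(-2) = (34*(-1/40) - 9)*(-2) = (-17/20 - 9)*(-2) = -197/20*(-2) = 197/10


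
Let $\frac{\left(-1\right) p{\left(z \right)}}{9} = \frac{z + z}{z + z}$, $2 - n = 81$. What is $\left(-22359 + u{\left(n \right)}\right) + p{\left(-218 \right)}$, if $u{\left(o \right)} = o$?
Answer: $-22447$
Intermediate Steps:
$n = -79$ ($n = 2 - 81 = -79$)
$p{\left(z \right)} = -9$ ($p{\left(z \right)} = - 9 \frac{z + z}{z + z} = - 9 \frac{2 z}{2 z} = - 9 \cdot 2 z \frac{1}{2 z} = \left(-9\right) 1 = -9$)
$\left(-22359 + u{\left(n \right)}\right) + p{\left(-218 \right)} = \left(-22359 - 79\right) - 9 = -22438 - 9 = -22447$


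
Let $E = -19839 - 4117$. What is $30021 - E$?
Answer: $53977$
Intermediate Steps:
$E = -23956$ ($E = -19839 - 4117 = -23956$)
$30021 - E = 30021 - -23956 = 30021 + 23956 = 53977$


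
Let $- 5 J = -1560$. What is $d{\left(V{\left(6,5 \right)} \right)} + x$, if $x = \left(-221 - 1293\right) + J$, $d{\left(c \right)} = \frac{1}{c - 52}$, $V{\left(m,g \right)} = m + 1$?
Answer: $- \frac{54091}{45} \approx -1202.0$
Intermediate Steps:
$V{\left(m,g \right)} = 1 + m$
$J = 312$ ($J = \left(- \frac{1}{5}\right) \left(-1560\right) = 312$)
$d{\left(c \right)} = \frac{1}{-52 + c}$
$x = -1202$ ($x = \left(-221 - 1293\right) + 312 = -1514 + 312 = -1202$)
$d{\left(V{\left(6,5 \right)} \right)} + x = \frac{1}{-52 + \left(1 + 6\right)} - 1202 = \frac{1}{-52 + 7} - 1202 = \frac{1}{-45} - 1202 = - \frac{1}{45} - 1202 = - \frac{54091}{45}$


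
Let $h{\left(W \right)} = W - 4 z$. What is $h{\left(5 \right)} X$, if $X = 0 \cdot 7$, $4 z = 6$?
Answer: $0$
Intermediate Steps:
$z = \frac{3}{2}$ ($z = \frac{1}{4} \cdot 6 = \frac{3}{2} \approx 1.5$)
$h{\left(W \right)} = -6 + W$ ($h{\left(W \right)} = W - 6 = -6 + W$)
$X = 0$
$h{\left(5 \right)} X = \left(-6 + 5\right) 0 = \left(-1\right) 0 = 0$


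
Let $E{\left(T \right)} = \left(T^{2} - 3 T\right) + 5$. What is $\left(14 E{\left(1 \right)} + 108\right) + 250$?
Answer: $400$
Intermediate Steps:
$E{\left(T \right)} = 5 + T^{2} - 3 T$
$\left(14 E{\left(1 \right)} + 108\right) + 250 = \left(14 \left(5 + 1^{2} - 3\right) + 108\right) + 250 = \left(14 \left(5 + 1 - 3\right) + 108\right) + 250 = \left(14 \cdot 3 + 108\right) + 250 = \left(42 + 108\right) + 250 = 150 + 250 = 400$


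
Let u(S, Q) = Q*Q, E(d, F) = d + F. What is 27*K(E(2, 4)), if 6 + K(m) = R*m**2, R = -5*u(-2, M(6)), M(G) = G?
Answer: -175122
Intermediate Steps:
E(d, F) = F + d
u(S, Q) = Q**2
R = -180 (R = -5*6**2 = -5*36 = -180)
K(m) = -6 - 180*m**2
27*K(E(2, 4)) = 27*(-6 - 180*(4 + 2)**2) = 27*(-6 - 180*6**2) = 27*(-6 - 180*36) = 27*(-6 - 6480) = 27*(-6486) = -175122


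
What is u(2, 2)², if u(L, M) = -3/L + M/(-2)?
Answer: 25/4 ≈ 6.2500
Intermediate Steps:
u(L, M) = -3/L - M/2 (u(L, M) = -3/L + M*(-½) = -3/L - M/2)
u(2, 2)² = (-3/2 - ½*2)² = (-3*½ - 1)² = (-3/2 - 1)² = (-5/2)² = 25/4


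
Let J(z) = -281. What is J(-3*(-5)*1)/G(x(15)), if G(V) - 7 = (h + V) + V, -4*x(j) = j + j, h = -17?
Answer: 281/25 ≈ 11.240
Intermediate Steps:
x(j) = -j/2 (x(j) = -(j + j)/4 = -j/2)
G(V) = -10 + 2*V (G(V) = 7 + ((-17 + V) + V) = 7 + (-17 + 2*V) = -10 + 2*V)
J(-3*(-5)*1)/G(x(15)) = -281/(-10 + 2*(-½*15)) = -281/(-10 + 2*(-15/2)) = -281/(-10 - 15) = -281/(-25) = -281*(-1/25) = 281/25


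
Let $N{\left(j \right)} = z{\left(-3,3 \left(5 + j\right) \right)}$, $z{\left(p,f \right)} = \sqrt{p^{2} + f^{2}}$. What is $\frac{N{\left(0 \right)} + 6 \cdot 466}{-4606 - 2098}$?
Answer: $- \frac{699}{1676} - \frac{3 \sqrt{26}}{6704} \approx -0.41935$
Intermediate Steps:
$z{\left(p,f \right)} = \sqrt{f^{2} + p^{2}}$
$N{\left(j \right)} = \sqrt{9 + \left(15 + 3 j\right)^{2}}$ ($N{\left(j \right)} = \sqrt{\left(3 \left(5 + j\right)\right)^{2} + \left(-3\right)^{2}} = \sqrt{\left(15 + 3 j\right)^{2} + 9} = \sqrt{9 + \left(15 + 3 j\right)^{2}}$)
$\frac{N{\left(0 \right)} + 6 \cdot 466}{-4606 - 2098} = \frac{3 \sqrt{1 + \left(5 + 0\right)^{2}} + 6 \cdot 466}{-4606 - 2098} = \frac{3 \sqrt{1 + 5^{2}} + 2796}{-6704} = \left(3 \sqrt{1 + 25} + 2796\right) \left(- \frac{1}{6704}\right) = \left(3 \sqrt{26} + 2796\right) \left(- \frac{1}{6704}\right) = \left(2796 + 3 \sqrt{26}\right) \left(- \frac{1}{6704}\right) = - \frac{699}{1676} - \frac{3 \sqrt{26}}{6704}$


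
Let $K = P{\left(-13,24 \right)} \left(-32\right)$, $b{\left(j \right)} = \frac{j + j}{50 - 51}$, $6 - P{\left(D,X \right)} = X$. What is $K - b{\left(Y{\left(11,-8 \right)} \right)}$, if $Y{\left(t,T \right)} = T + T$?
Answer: $544$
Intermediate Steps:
$P{\left(D,X \right)} = 6 - X$
$Y{\left(t,T \right)} = 2 T$
$b{\left(j \right)} = - 2 j$ ($b{\left(j \right)} = \frac{2 j}{-1} = 2 j \left(-1\right) = - 2 j$)
$K = 576$ ($K = \left(6 - 24\right) \left(-32\right) = \left(-18\right) \left(-32\right) = 576$)
$K - b{\left(Y{\left(11,-8 \right)} \right)} = 576 - - 2 \cdot 2 \left(-8\right) = 576 - \left(-2\right) \left(-16\right) = 576 - 32 = 544$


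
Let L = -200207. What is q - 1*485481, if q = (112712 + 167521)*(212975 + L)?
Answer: 3577529463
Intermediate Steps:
q = 3578014944 (q = (112712 + 167521)*(212975 - 200207) = 280233*12768 = 3578014944)
q - 1*485481 = 3578014944 - 1*485481 = 3578014944 - 485481 = 3577529463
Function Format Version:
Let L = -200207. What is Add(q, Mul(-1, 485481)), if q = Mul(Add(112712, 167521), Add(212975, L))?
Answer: 3577529463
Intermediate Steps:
q = 3578014944 (q = Mul(Add(112712, 167521), Add(212975, -200207)) = Mul(280233, 12768) = 3578014944)
Add(q, Mul(-1, 485481)) = Add(3578014944, Mul(-1, 485481)) = Add(3578014944, -485481) = 3577529463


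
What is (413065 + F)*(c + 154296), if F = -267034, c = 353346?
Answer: 74131468902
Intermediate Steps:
(413065 + F)*(c + 154296) = (413065 - 267034)*(353346 + 154296) = 146031*507642 = 74131468902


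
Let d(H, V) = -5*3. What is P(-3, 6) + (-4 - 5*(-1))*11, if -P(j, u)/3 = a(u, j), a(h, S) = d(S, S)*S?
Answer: -124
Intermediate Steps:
d(H, V) = -15
a(h, S) = -15*S
P(j, u) = 45*j (P(j, u) = -(-45)*j = 45*j)
P(-3, 6) + (-4 - 5*(-1))*11 = 45*(-3) + (-4 - 5*(-1))*11 = -135 + (-4 + 5)*11 = -135 + 1*11 = -135 + 11 = -124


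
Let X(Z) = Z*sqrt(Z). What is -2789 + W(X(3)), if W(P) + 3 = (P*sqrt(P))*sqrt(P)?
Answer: -2765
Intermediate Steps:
X(Z) = Z**(3/2)
W(P) = -3 + P**2 (W(P) = -3 + (P*sqrt(P))*sqrt(P) = -3 + P**(3/2)*sqrt(P) = -3 + P**2)
-2789 + W(X(3)) = -2789 + (-3 + (3**(3/2))**2) = -2789 + (-3 + (3*sqrt(3))**2) = -2789 + (-3 + 27) = -2789 + 24 = -2765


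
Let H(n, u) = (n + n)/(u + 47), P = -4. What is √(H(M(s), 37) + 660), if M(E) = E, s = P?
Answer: 13*√1722/21 ≈ 25.689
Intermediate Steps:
s = -4
H(n, u) = 2*n/(47 + u) (H(n, u) = (2*n)/(47 + u) = 2*n/(47 + u))
√(H(M(s), 37) + 660) = √(2*(-4)/(47 + 37) + 660) = √(2*(-4)/84 + 660) = √(2*(-4)*(1/84) + 660) = √(-2/21 + 660) = √(13858/21) = 13*√1722/21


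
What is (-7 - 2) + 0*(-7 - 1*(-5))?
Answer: -9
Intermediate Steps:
(-7 - 2) + 0*(-7 - 1*(-5)) = -9 + 0*(-7 + 5) = -9 + 0*(-2) = -9 + 0 = -9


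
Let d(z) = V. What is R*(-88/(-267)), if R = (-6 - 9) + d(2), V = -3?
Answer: -528/89 ≈ -5.9326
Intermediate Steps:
d(z) = -3
R = -18 (R = (-6 - 9) - 3 = -15 - 3 = -18)
R*(-88/(-267)) = -(-1584)/(-267) = -(-1584)*(-1)/267 = -18*88/267 = -528/89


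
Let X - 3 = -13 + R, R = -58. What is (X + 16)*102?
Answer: -5304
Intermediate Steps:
X = -68 (X = 3 + (-13 - 58) = 3 - 71 = -68)
(X + 16)*102 = (-68 + 16)*102 = -52*102 = -5304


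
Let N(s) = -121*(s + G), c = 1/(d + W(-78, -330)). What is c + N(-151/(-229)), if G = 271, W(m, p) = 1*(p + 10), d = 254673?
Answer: -1914619315501/58246837 ≈ -32871.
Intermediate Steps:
W(m, p) = 10 + p (W(m, p) = 1*(10 + p) = 10 + p)
c = 1/254353 (c = 1/(254673 + (10 - 330)) = 1/(254673 - 320) = 1/254353 ≈ 3.9315e-6)
N(s) = -32791 - 121*s (N(s) = -121*(s + 271) = -121*(271 + s) = -32791 - 121*s)
c + N(-151/(-229)) = 1/254353 + (-32791 - (-18271)/(-229)) = 1/254353 + (-32791 - (-18271)*(-1)/229) = 1/254353 + (-32791 - 121*151/229) = 1/254353 + (-32791 - 18271/229) = 1/254353 - 7527410/229 = -1914619315501/58246837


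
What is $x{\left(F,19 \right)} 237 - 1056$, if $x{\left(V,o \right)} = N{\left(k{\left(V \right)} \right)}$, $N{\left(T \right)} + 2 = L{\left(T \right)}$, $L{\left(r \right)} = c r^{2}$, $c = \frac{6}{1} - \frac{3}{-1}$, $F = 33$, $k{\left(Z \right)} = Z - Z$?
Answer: $-1530$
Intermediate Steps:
$k{\left(Z \right)} = 0$
$c = 9$ ($c = 6 \cdot 1 - -3 = 6 + 3 = 9$)
$L{\left(r \right)} = 9 r^{2}$
$N{\left(T \right)} = -2 + 9 T^{2}$
$x{\left(V,o \right)} = -2$ ($x{\left(V,o \right)} = -2 + 9 \cdot 0^{2} = -2 + 9 \cdot 0 = -2 + 0 = -2$)
$x{\left(F,19 \right)} 237 - 1056 = \left(-2\right) 237 - 1056 = -474 - 1056 = -1530$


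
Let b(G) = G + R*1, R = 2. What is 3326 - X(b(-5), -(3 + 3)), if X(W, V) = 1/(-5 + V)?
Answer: 36587/11 ≈ 3326.1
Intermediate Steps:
b(G) = 2 + G (b(G) = G + 2*1 = G + 2 = 2 + G)
3326 - X(b(-5), -(3 + 3)) = 3326 - 1/(-5 - (3 + 3)) = 3326 - 1/(-5 - 1*6) = 3326 - 1/(-5 - 6) = 3326 - 1/(-11) = 3326 - 1*(-1/11) = 3326 + 1/11 = 36587/11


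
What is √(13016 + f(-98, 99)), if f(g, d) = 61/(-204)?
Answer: √135415353/102 ≈ 114.09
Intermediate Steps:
f(g, d) = -61/204 (f(g, d) = 61*(-1/204) = -61/204)
√(13016 + f(-98, 99)) = √(13016 - 61/204) = √(2655203/204) = √135415353/102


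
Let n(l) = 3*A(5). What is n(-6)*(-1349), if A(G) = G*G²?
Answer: -505875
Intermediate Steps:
A(G) = G³
n(l) = 375 (n(l) = 3*5³ = 3*125 = 375)
n(-6)*(-1349) = 375*(-1349) = -505875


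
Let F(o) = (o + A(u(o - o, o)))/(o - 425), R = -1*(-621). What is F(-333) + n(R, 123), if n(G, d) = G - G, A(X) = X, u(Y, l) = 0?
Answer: 333/758 ≈ 0.43931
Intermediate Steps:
R = 621
n(G, d) = 0
F(o) = o/(-425 + o) (F(o) = (o + 0)/(o - 425) = o/(-425 + o))
F(-333) + n(R, 123) = -333/(-425 - 333) + 0 = -333/(-758) + 0 = -333*(-1/758) + 0 = 333/758 + 0 = 333/758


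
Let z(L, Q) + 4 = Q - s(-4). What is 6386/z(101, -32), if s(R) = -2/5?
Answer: -15965/89 ≈ -179.38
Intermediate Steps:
s(R) = -⅖ (s(R) = -2*⅕ = -⅖)
z(L, Q) = -18/5 + Q (z(L, Q) = -4 + (Q - 1*(-⅖)) = -4 + (Q + ⅖) = -4 + (⅖ + Q) = -18/5 + Q)
6386/z(101, -32) = 6386/(-18/5 - 32) = 6386/(-178/5) = 6386*(-5/178) = -15965/89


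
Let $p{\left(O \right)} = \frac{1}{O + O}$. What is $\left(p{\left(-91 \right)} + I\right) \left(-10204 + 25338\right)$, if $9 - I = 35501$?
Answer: $- \frac{6982768145}{13} \approx -5.3714 \cdot 10^{8}$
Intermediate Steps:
$I = -35492$ ($I = 9 - 35501 = -35492$)
$p{\left(O \right)} = \frac{1}{2 O}$
$\left(p{\left(-91 \right)} + I\right) \left(-10204 + 25338\right) = \left(\frac{1}{2 \left(-91\right)} - 35492\right) \left(-10204 + 25338\right) = \left(\frac{1}{2} \left(- \frac{1}{91}\right) - 35492\right) 15134 = \left(- \frac{1}{182} - 35492\right) 15134 = \left(- \frac{6459545}{182}\right) 15134 = - \frac{6982768145}{13}$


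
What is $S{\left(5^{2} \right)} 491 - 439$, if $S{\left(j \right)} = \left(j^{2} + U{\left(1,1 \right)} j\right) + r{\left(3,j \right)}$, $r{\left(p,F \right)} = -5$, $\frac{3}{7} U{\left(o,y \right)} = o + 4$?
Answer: $\frac{1341568}{3} \approx 4.4719 \cdot 10^{5}$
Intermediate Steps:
$U{\left(o,y \right)} = \frac{28}{3} + \frac{7 o}{3}$ ($U{\left(o,y \right)} = \frac{7 \left(o + 4\right)}{3} = \frac{7 \left(4 + o\right)}{3} = \frac{28}{3} + \frac{7 o}{3}$)
$S{\left(j \right)} = -5 + j^{2} + \frac{35 j}{3}$ ($S{\left(j \right)} = \left(j^{2} + \left(\frac{28}{3} + \frac{7}{3} \cdot 1\right) j\right) - 5 = \left(j^{2} + \left(\frac{28}{3} + \frac{7}{3}\right) j\right) - 5 = \left(j^{2} + \frac{35 j}{3}\right) - 5 = -5 + j^{2} + \frac{35 j}{3}$)
$S{\left(5^{2} \right)} 491 - 439 = \left(-5 + \left(5^{2}\right)^{2} + \frac{35 \cdot 5^{2}}{3}\right) 491 - 439 = \left(-5 + 25^{2} + \frac{35}{3} \cdot 25\right) 491 - 439 = \left(-5 + 625 + \frac{875}{3}\right) 491 - 439 = \frac{2735}{3} \cdot 491 - 439 = \frac{1342885}{3} - 439 = \frac{1341568}{3}$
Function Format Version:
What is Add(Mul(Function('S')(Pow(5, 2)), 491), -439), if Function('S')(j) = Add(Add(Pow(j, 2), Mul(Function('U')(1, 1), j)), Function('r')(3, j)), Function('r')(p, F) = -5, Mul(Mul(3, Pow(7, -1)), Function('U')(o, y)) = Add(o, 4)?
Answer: Rational(1341568, 3) ≈ 4.4719e+5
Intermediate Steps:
Function('U')(o, y) = Add(Rational(28, 3), Mul(Rational(7, 3), o)) (Function('U')(o, y) = Mul(Rational(7, 3), Add(o, 4)) = Mul(Rational(7, 3), Add(4, o)) = Add(Rational(28, 3), Mul(Rational(7, 3), o)))
Function('S')(j) = Add(-5, Pow(j, 2), Mul(Rational(35, 3), j)) (Function('S')(j) = Add(Add(Pow(j, 2), Mul(Add(Rational(28, 3), Mul(Rational(7, 3), 1)), j)), -5) = Add(Add(Pow(j, 2), Mul(Add(Rational(28, 3), Rational(7, 3)), j)), -5) = Add(Add(Pow(j, 2), Mul(Rational(35, 3), j)), -5) = Add(-5, Pow(j, 2), Mul(Rational(35, 3), j)))
Add(Mul(Function('S')(Pow(5, 2)), 491), -439) = Add(Mul(Add(-5, Pow(Pow(5, 2), 2), Mul(Rational(35, 3), Pow(5, 2))), 491), -439) = Add(Mul(Add(-5, Pow(25, 2), Mul(Rational(35, 3), 25)), 491), -439) = Add(Mul(Add(-5, 625, Rational(875, 3)), 491), -439) = Add(Mul(Rational(2735, 3), 491), -439) = Add(Rational(1342885, 3), -439) = Rational(1341568, 3)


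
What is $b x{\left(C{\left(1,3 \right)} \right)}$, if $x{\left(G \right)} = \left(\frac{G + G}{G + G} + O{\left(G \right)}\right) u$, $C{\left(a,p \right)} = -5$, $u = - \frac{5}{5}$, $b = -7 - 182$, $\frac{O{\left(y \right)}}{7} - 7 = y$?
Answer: $2835$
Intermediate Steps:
$O{\left(y \right)} = 49 + 7 y$
$b = -189$ ($b = -7 - 182 = -189$)
$u = -1$ ($u = \left(-5\right) \frac{1}{5} = -1$)
$x{\left(G \right)} = -50 - 7 G$ ($x{\left(G \right)} = \left(\frac{G + G}{G + G} + \left(49 + 7 G\right)\right) \left(-1\right) = \left(\frac{2 G}{2 G} + \left(49 + 7 G\right)\right) \left(-1\right) = \left(2 G \frac{1}{2 G} + \left(49 + 7 G\right)\right) \left(-1\right) = \left(1 + \left(49 + 7 G\right)\right) \left(-1\right) = \left(50 + 7 G\right) \left(-1\right) = -50 - 7 G$)
$b x{\left(C{\left(1,3 \right)} \right)} = - 189 \left(-50 - -35\right) = - 189 \left(-50 + 35\right) = \left(-189\right) \left(-15\right) = 2835$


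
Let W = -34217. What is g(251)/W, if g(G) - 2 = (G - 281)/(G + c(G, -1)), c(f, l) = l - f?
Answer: -32/34217 ≈ -0.00093521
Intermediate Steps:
g(G) = 283 - G (g(G) = 2 + (G - 281)/(G + (-1 - G)) = 2 + (-281 + G)/(-1) = 2 + (-281 + G)*(-1) = 2 + (281 - G) = 283 - G)
g(251)/W = (283 - 1*251)/(-34217) = (283 - 251)*(-1/34217) = 32*(-1/34217) = -32/34217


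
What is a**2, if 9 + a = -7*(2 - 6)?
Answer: 361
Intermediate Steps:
a = 19 (a = -9 - 7*(2 - 6) = -9 - 7*(-4) = -9 + 28 = 19)
a**2 = 19**2 = 361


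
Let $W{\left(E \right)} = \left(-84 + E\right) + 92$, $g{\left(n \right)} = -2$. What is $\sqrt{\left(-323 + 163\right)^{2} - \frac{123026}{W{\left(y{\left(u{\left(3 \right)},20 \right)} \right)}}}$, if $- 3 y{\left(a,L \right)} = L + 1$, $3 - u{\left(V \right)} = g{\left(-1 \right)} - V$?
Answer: $i \sqrt{97426} \approx 312.13 i$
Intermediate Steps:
$u{\left(V \right)} = 5 + V$ ($u{\left(V \right)} = 3 - \left(-2 - V\right) = 3 + \left(2 + V\right) = 5 + V$)
$y{\left(a,L \right)} = - \frac{1}{3} - \frac{L}{3}$ ($y{\left(a,L \right)} = - \frac{L + 1}{3} = - \frac{1 + L}{3} = - \frac{1}{3} - \frac{L}{3}$)
$W{\left(E \right)} = 8 + E$
$\sqrt{\left(-323 + 163\right)^{2} - \frac{123026}{W{\left(y{\left(u{\left(3 \right)},20 \right)} \right)}}} = \sqrt{\left(-323 + 163\right)^{2} - \frac{123026}{8 - 7}} = \sqrt{\left(-160\right)^{2} - \frac{123026}{8 - 7}} = \sqrt{25600 - \frac{123026}{8 - 7}} = \sqrt{25600 - \frac{123026}{1}} = \sqrt{25600 - 123026} = \sqrt{-97426} = i \sqrt{97426}$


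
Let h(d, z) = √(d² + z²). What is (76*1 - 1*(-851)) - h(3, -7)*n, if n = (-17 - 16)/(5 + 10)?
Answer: 927 + 11*√58/5 ≈ 943.75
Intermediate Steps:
n = -11/5 (n = -33/15 = -33*1/15 = -11/5 ≈ -2.2000)
(76*1 - 1*(-851)) - h(3, -7)*n = (76*1 - 1*(-851)) - √(3² + (-7)²)*(-11)/5 = (76 + 851) - √(9 + 49)*(-11)/5 = 927 - √58*(-11)/5 = 927 - (-11)*√58/5 = 927 + 11*√58/5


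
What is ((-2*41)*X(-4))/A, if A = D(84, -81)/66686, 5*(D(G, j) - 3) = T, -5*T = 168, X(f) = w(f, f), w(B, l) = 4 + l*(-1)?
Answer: 1093650400/93 ≈ 1.1760e+7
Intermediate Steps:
w(B, l) = 4 - l
X(f) = 4 - f
T = -168/5 (T = -⅕*168 = -168/5 ≈ -33.600)
D(G, j) = -93/25 (D(G, j) = 3 + (⅕)*(-168/5) = 3 - 168/25 = -93/25)
A = -93/1667150 (A = -93/25/66686 = -93/25*1/66686 = -93/1667150 ≈ -5.5784e-5)
((-2*41)*X(-4))/A = ((-2*41)*(4 - 1*(-4)))/(-93/1667150) = -82*(4 + 4)*(-1667150/93) = -82*8*(-1667150/93) = -656*(-1667150/93) = 1093650400/93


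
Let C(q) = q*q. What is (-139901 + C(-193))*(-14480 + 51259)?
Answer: -3775437908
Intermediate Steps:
C(q) = q²
(-139901 + C(-193))*(-14480 + 51259) = (-139901 + (-193)²)*(-14480 + 51259) = (-139901 + 37249)*36779 = -102652*36779 = -3775437908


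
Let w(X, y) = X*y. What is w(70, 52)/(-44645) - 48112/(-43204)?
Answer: 99534884/96442129 ≈ 1.0321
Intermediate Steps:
w(70, 52)/(-44645) - 48112/(-43204) = (70*52)/(-44645) - 48112/(-43204) = 3640*(-1/44645) - 48112*(-1/43204) = -728/8929 + 12028/10801 = 99534884/96442129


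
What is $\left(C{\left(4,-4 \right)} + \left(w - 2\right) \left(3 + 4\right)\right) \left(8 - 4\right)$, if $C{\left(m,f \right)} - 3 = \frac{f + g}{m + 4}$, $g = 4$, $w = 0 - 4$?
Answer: $-156$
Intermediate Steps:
$w = -4$
$C{\left(m,f \right)} = 3 + \frac{4 + f}{4 + m}$ ($C{\left(m,f \right)} = 3 + \frac{f + 4}{m + 4} = 3 + \frac{4 + f}{4 + m}$)
$\left(C{\left(4,-4 \right)} + \left(w - 2\right) \left(3 + 4\right)\right) \left(8 - 4\right) = \left(\frac{16 - 4 + 3 \cdot 4}{4 + 4} + \left(-4 - 2\right) \left(3 + 4\right)\right) \left(8 - 4\right) = \left(\frac{16 - 4 + 12}{8} - 42\right) 4 = \left(\frac{1}{8} \cdot 24 - 42\right) 4 = \left(3 - 42\right) 4 = \left(-39\right) 4 = -156$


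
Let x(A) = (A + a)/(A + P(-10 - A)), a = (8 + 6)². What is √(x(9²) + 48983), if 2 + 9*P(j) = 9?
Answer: √1658483126/184 ≈ 221.33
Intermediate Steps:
P(j) = 7/9 (P(j) = -2/9 + (⅑)*9 = -2/9 + 1 = 7/9)
a = 196 (a = 14² = 196)
x(A) = (196 + A)/(7/9 + A) (x(A) = (A + 196)/(A + 7/9) = (196 + A)/(7/9 + A))
√(x(9²) + 48983) = √(9*(196 + 9²)/(7 + 9*9²) + 48983) = √(9*(196 + 81)/(7 + 9*81) + 48983) = √(9*277/(7 + 729) + 48983) = √(9*277/736 + 48983) = √(9*(1/736)*277 + 48983) = √(2493/736 + 48983) = √(36053981/736) = √1658483126/184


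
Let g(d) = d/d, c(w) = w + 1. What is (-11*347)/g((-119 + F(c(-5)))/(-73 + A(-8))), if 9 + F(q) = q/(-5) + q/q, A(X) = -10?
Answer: -3817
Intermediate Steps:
c(w) = 1 + w
F(q) = -8 - q/5 (F(q) = -9 + (q/(-5) + q/q) = -9 + (q*(-⅕) + 1) = -9 + (-q/5 + 1) = -9 + (1 - q/5) = -8 - q/5)
g(d) = 1
(-11*347)/g((-119 + F(c(-5)))/(-73 + A(-8))) = -11*347/1 = -3817*1 = -3817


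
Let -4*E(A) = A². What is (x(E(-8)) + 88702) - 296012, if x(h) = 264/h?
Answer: -414653/2 ≈ -2.0733e+5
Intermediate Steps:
E(A) = -A²/4
(x(E(-8)) + 88702) - 296012 = (264/((-¼*(-8)²)) + 88702) - 296012 = (264/((-¼*64)) + 88702) - 296012 = (264/(-16) + 88702) - 296012 = (264*(-1/16) + 88702) - 296012 = (-33/2 + 88702) - 296012 = 177371/2 - 296012 = -414653/2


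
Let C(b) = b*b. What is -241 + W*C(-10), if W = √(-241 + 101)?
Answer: -241 + 200*I*√35 ≈ -241.0 + 1183.2*I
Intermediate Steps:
C(b) = b²
W = 2*I*√35 (W = √(-140) = 2*I*√35 ≈ 11.832*I)
-241 + W*C(-10) = -241 + (2*I*√35)*(-10)² = -241 + (2*I*√35)*100 = -241 + 200*I*√35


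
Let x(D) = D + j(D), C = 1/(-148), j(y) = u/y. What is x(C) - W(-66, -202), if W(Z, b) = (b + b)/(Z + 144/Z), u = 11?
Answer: -90683231/55500 ≈ -1633.9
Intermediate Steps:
j(y) = 11/y
W(Z, b) = 2*b/(Z + 144/Z) (W(Z, b) = (2*b)/(Z + 144/Z) = 2*b/(Z + 144/Z))
C = -1/148 ≈ -0.0067568
x(D) = D + 11/D
x(C) - W(-66, -202) = (-1/148 + 11/(-1/148)) - 2*(-66)*(-202)/(144 + (-66)²) = (-1/148 + 11*(-148)) - 2*(-66)*(-202)/(144 + 4356) = (-1/148 - 1628) - 2*(-66)*(-202)/4500 = -240945/148 - 2*(-66)*(-202)/4500 = -240945/148 - 1*2222/375 = -240945/148 - 2222/375 = -90683231/55500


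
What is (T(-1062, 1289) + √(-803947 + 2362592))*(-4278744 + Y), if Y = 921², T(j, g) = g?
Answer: -4421918367 - 3430503*√1558645 ≈ -8.7048e+9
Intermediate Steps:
Y = 848241
(T(-1062, 1289) + √(-803947 + 2362592))*(-4278744 + Y) = (1289 + √(-803947 + 2362592))*(-4278744 + 848241) = (1289 + √1558645)*(-3430503) = -4421918367 - 3430503*√1558645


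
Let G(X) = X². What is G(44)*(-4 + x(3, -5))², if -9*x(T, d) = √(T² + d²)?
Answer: 2574880/81 + 15488*√34/9 ≈ 41823.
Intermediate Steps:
x(T, d) = -√(T² + d²)/9
G(44)*(-4 + x(3, -5))² = 44²*(-4 - √(3² + (-5)²)/9)² = 1936*(-4 - √(9 + 25)/9)² = 1936*(-4 - √34/9)²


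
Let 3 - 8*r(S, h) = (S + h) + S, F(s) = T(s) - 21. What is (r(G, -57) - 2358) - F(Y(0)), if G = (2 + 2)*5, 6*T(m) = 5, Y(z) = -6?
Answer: -7006/3 ≈ -2335.3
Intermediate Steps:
T(m) = ⅚ (T(m) = (⅙)*5 = ⅚)
F(s) = -121/6 (F(s) = ⅚ - 21 = -121/6)
G = 20 (G = 4*5 = 20)
r(S, h) = 3/8 - S/4 - h/8 (r(S, h) = 3/8 - ((S + h) + S)/8 = 3/8 - (h + 2*S)/8 = 3/8 + (-S/4 - h/8) = 3/8 - S/4 - h/8)
(r(G, -57) - 2358) - F(Y(0)) = ((3/8 - ¼*20 - ⅛*(-57)) - 2358) - 1*(-121/6) = ((3/8 - 5 + 57/8) - 2358) + 121/6 = (5/2 - 2358) + 121/6 = -4711/2 + 121/6 = -7006/3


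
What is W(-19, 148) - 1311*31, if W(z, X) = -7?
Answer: -40648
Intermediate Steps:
W(-19, 148) - 1311*31 = -7 - 1311*31 = -7 - 1*40641 = -7 - 40641 = -40648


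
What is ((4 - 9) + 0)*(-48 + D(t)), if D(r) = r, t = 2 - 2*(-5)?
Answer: 180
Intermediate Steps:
t = 12 (t = 2 + 10 = 12)
((4 - 9) + 0)*(-48 + D(t)) = ((4 - 9) + 0)*(-48 + 12) = (-5 + 0)*(-36) = -5*(-36) = 180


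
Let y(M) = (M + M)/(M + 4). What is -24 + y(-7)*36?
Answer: 144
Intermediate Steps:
y(M) = 2*M/(4 + M) (y(M) = (2*M)/(4 + M) = 2*M/(4 + M))
-24 + y(-7)*36 = -24 + (2*(-7)/(4 - 7))*36 = -24 + (2*(-7)/(-3))*36 = -24 + (2*(-7)*(-⅓))*36 = -24 + (14/3)*36 = -24 + 168 = 144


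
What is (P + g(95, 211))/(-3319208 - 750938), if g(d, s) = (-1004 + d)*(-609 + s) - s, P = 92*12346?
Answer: -1497403/4070146 ≈ -0.36790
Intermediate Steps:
P = 1135832
g(d, s) = -s + (-1004 + d)*(-609 + s)
(P + g(95, 211))/(-3319208 - 750938) = (1135832 + (611436 - 1005*211 - 609*95 + 95*211))/(-3319208 - 750938) = (1135832 + (611436 - 212055 - 57855 + 20045))/(-4070146) = (1135832 + 361571)*(-1/4070146) = 1497403*(-1/4070146) = -1497403/4070146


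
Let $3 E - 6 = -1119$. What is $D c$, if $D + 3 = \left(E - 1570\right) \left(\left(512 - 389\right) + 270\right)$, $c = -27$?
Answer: $20596032$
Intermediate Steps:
$E = -371$ ($E = 2 + \frac{1}{3} \left(-1119\right) = 2 - 373 = -371$)
$D = -762816$ ($D = -3 + \left(-371 - 1570\right) \left(\left(512 - 389\right) + 270\right) = -3 - 1941 \left(\left(512 - 389\right) + 270\right) = -3 - 1941 \left(123 + 270\right) = -3 - 762813 = -762816$)
$D c = \left(-762816\right) \left(-27\right) = 20596032$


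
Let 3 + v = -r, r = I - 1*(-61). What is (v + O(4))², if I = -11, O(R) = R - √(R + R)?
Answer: 2409 + 196*√2 ≈ 2686.2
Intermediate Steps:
O(R) = R - √2*√R (O(R) = R - √(2*R) = R - √2*√R)
r = 50 (r = -11 - 1*(-61) = -11 + 61 = 50)
v = -53 (v = -3 - 1*50 = -3 - 50 = -53)
(v + O(4))² = (-53 + (4 - √2*√4))² = (-53 + (4 - 1*√2*2))² = (-53 + (4 - 2*√2))² = (-49 - 2*√2)²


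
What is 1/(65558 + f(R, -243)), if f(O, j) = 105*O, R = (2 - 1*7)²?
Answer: 1/68183 ≈ 1.4666e-5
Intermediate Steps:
R = 25 (R = (2 - 7)² = (-5)² = 25)
1/(65558 + f(R, -243)) = 1/(65558 + 105*25) = 1/(65558 + 2625) = 1/68183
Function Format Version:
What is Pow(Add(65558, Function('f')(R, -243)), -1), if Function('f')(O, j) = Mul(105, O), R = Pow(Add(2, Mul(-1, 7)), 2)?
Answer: Rational(1, 68183) ≈ 1.4666e-5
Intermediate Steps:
R = 25 (R = Pow(Add(2, -7), 2) = Pow(-5, 2) = 25)
Pow(Add(65558, Function('f')(R, -243)), -1) = Pow(Add(65558, Mul(105, 25)), -1) = Pow(Add(65558, 2625), -1) = Pow(68183, -1) = Rational(1, 68183)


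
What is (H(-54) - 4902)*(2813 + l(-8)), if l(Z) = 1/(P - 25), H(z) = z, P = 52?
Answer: -125472704/9 ≈ -1.3941e+7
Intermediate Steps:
l(Z) = 1/27 (l(Z) = 1/(52 - 25) = 1/27)
(H(-54) - 4902)*(2813 + l(-8)) = (-54 - 4902)*(2813 + 1/27) = -4956*75952/27 = -125472704/9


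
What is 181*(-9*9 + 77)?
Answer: -724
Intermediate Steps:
181*(-9*9 + 77) = 181*(-81 + 77) = 181*(-4) = -724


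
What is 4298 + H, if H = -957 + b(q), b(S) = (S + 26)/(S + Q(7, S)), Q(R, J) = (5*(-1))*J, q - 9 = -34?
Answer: 334101/100 ≈ 3341.0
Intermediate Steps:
q = -25 (q = 9 - 34 = -25)
Q(R, J) = -5*J
b(S) = -(26 + S)/(4*S) (b(S) = (S + 26)/(S - 5*S) = (26 + S)/((-4*S)) = (26 + S)*(-1/(4*S)) = -(26 + S)/(4*S))
H = -95699/100 (H = -957 + (1/4)*(-26 - 1*(-25))/(-25) = -957 + (1/4)*(-1/25)*(-26 + 25) = -957 + (1/4)*(-1/25)*(-1) = -957 + 1/100 = -95699/100 ≈ -956.99)
4298 + H = 4298 - 95699/100 = 334101/100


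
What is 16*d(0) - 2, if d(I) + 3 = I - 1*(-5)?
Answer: 30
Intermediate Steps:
d(I) = 2 + I (d(I) = -3 + (I - 1*(-5)) = -3 + (I + 5) = -3 + (5 + I) = 2 + I)
16*d(0) - 2 = 16*(2 + 0) - 2 = 16*2 - 2 = 32 - 2 = 30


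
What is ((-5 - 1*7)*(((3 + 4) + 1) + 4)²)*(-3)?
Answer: 5184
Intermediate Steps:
((-5 - 1*7)*(((3 + 4) + 1) + 4)²)*(-3) = ((-5 - 7)*((7 + 1) + 4)²)*(-3) = -12*(8 + 4)²*(-3) = -12*12²*(-3) = -12*144*(-3) = -1728*(-3) = 5184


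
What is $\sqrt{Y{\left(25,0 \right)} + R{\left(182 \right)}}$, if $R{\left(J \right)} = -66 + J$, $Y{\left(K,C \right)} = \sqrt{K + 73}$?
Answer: $\sqrt{116 + 7 \sqrt{2}} \approx 11.22$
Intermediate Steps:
$Y{\left(K,C \right)} = \sqrt{73 + K}$
$\sqrt{Y{\left(25,0 \right)} + R{\left(182 \right)}} = \sqrt{\sqrt{73 + 25} + \left(-66 + 182\right)} = \sqrt{\sqrt{98} + 116} = \sqrt{7 \sqrt{2} + 116} = \sqrt{116 + 7 \sqrt{2}}$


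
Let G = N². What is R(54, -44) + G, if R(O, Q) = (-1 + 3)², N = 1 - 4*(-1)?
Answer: 29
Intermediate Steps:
N = 5 (N = 1 + 4 = 5)
R(O, Q) = 4 (R(O, Q) = 2² = 4)
G = 25 (G = 5² = 25)
R(54, -44) + G = 4 + 25 = 29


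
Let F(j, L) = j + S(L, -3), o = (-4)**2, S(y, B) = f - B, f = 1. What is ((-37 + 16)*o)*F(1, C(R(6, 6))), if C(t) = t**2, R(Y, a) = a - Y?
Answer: -1680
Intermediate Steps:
S(y, B) = 1 - B
o = 16
F(j, L) = 4 + j (F(j, L) = j + (1 - 1*(-3)) = j + (1 + 3) = j + 4 = 4 + j)
((-37 + 16)*o)*F(1, C(R(6, 6))) = ((-37 + 16)*16)*(4 + 1) = -21*16*5 = -336*5 = -1680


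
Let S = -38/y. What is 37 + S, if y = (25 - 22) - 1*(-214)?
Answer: 7991/217 ≈ 36.825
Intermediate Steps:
y = 217 (y = 3 + 214 = 217)
S = -38/217 ≈ -0.17512
37 + S = 37 - 38/217 = 7991/217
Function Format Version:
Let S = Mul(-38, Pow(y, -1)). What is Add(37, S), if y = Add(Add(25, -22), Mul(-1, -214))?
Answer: Rational(7991, 217) ≈ 36.825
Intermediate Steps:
y = 217 (y = Add(3, 214) = 217)
S = Rational(-38, 217) (S = Mul(-38, Pow(217, -1)) = Mul(-38, Rational(1, 217)) = Rational(-38, 217) ≈ -0.17512)
Add(37, S) = Add(37, Rational(-38, 217)) = Rational(7991, 217)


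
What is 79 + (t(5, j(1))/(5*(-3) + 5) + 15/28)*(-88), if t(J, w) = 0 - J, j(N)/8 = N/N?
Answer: -85/7 ≈ -12.143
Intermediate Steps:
j(N) = 8 (j(N) = 8*(N/N) = 8*1 = 8)
t(J, w) = -J
79 + (t(5, j(1))/(5*(-3) + 5) + 15/28)*(-88) = 79 + ((-1*5)/(5*(-3) + 5) + 15/28)*(-88) = 79 + (-5/(-15 + 5) + 15*(1/28))*(-88) = 79 + (-5/(-10) + 15/28)*(-88) = 79 + (-5*(-1/10) + 15/28)*(-88) = 79 + (1/2 + 15/28)*(-88) = 79 + (29/28)*(-88) = 79 - 638/7 = -85/7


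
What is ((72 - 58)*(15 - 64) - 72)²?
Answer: 574564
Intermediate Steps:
((72 - 58)*(15 - 64) - 72)² = (14*(-49) - 72)² = (-686 - 72)² = (-758)² = 574564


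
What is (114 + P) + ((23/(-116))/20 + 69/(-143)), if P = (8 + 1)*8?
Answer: 61543991/331760 ≈ 185.51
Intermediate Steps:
P = 72 (P = 9*8 = 72)
(114 + P) + ((23/(-116))/20 + 69/(-143)) = (114 + 72) + ((23/(-116))/20 + 69/(-143)) = 186 + ((23*(-1/116))*(1/20) + 69*(-1/143)) = 186 + (-23/116*1/20 - 69/143) = 186 + (-23/2320 - 69/143) = 186 - 163369/331760 = 61543991/331760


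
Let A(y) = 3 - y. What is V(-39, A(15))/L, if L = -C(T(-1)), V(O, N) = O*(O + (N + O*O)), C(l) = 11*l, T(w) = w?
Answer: -57330/11 ≈ -5211.8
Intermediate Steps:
V(O, N) = O*(N + O + O²) (V(O, N) = O*(O + (N + O²)) = O*(N + O + O²))
L = 11 (L = -11*(-1) = -1*(-11) = 11)
V(-39, A(15))/L = -39*((3 - 1*15) - 39 + (-39)²)/11 = -39*((3 - 15) - 39 + 1521)*(1/11) = -39*(-12 - 39 + 1521)*(1/11) = -39*1470*(1/11) = -57330*1/11 = -57330/11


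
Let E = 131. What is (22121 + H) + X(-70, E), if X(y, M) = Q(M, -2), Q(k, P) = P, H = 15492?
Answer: 37611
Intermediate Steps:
X(y, M) = -2
(22121 + H) + X(-70, E) = (22121 + 15492) - 2 = 37613 - 2 = 37611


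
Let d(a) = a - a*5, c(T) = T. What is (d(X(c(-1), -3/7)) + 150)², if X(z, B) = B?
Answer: 1127844/49 ≈ 23017.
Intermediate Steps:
d(a) = -4*a (d(a) = a - 5*a = -4*a)
(d(X(c(-1), -3/7)) + 150)² = (-(-12)/7 + 150)² = (-4*(-3/7) + 150)² = (12/7 + 150)² = (1062/7)² = 1127844/49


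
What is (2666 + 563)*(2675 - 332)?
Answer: 7565547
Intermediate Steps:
(2666 + 563)*(2675 - 332) = 3229*2343 = 7565547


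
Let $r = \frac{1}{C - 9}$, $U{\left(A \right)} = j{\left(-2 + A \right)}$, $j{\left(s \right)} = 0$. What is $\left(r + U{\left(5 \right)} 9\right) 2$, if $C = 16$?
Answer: $\frac{2}{7} \approx 0.28571$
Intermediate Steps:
$U{\left(A \right)} = 0$
$r = \frac{1}{7}$ ($r = \frac{1}{16 - 9} = \frac{1}{7} \approx 0.14286$)
$\left(r + U{\left(5 \right)} 9\right) 2 = \left(\frac{1}{7} + 0 \cdot 9\right) 2 = \left(\frac{1}{7} + 0\right) 2 = \frac{1}{7} \cdot 2 = \frac{2}{7}$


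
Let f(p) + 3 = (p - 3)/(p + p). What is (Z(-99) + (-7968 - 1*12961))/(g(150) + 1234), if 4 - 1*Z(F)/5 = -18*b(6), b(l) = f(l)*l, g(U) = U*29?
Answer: -11197/2792 ≈ -4.0104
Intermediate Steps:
g(U) = 29*U
f(p) = -3 + (-3 + p)/(2*p) (f(p) = -3 + (p - 3)/(p + p) = -3 + (-3 + p)/((2*p)) = -3 + (-3 + p)*(1/(2*p)) = -3 + (-3 + p)/(2*p))
b(l) = -3/2 - 5*l/2 (b(l) = ((-3 - 5*l)/(2*l))*l = -3/2 - 5*l/2)
Z(F) = -1465 (Z(F) = 20 - (-90)*(-3/2 - 5/2*6) = 20 - (-90)*(-3/2 - 15) = 20 - (-90)*(-33)/2 = 20 - 5*297 = 20 - 1485 = -1465)
(Z(-99) + (-7968 - 1*12961))/(g(150) + 1234) = (-1465 + (-7968 - 1*12961))/(29*150 + 1234) = (-1465 + (-7968 - 12961))/(4350 + 1234) = (-1465 - 20929)/5584 = -22394*1/5584 = -11197/2792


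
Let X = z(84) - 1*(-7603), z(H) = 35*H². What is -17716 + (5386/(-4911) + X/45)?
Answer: -888410299/73665 ≈ -12060.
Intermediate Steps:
X = 254563 (X = 35*84² - 1*(-7603) = 35*7056 + 7603 = 246960 + 7603 = 254563)
-17716 + (5386/(-4911) + X/45) = -17716 + (5386/(-4911) + 254563/45) = -17716 + (5386*(-1/4911) + 254563*(1/45)) = -17716 + (-5386/4911 + 254563/45) = -17716 + 416638841/73665 = -888410299/73665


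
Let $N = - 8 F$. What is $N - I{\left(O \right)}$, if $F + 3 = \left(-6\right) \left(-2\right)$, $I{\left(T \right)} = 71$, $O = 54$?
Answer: $-143$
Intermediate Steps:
$F = 9$ ($F = -3 - -12 = -3 + 12 = 9$)
$N = -72$ ($N = \left(-8\right) 9 = -72$)
$N - I{\left(O \right)} = -72 - 71 = -143$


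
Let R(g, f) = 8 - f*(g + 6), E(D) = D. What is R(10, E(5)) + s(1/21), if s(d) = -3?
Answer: -75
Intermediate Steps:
R(g, f) = 8 - f*(6 + g)
R(10, E(5)) + s(1/21) = (8 - 6*5 - 1*5*10) - 3 = (8 - 30 - 50) - 3 = -72 - 3 = -75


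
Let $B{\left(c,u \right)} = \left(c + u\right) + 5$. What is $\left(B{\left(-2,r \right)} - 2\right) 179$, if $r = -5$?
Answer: $-716$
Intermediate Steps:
$B{\left(c,u \right)} = 5 + c + u$
$\left(B{\left(-2,r \right)} - 2\right) 179 = \left(\left(5 - 2 - 5\right) - 2\right) 179 = \left(-2 - 2\right) 179 = \left(-4\right) 179 = -716$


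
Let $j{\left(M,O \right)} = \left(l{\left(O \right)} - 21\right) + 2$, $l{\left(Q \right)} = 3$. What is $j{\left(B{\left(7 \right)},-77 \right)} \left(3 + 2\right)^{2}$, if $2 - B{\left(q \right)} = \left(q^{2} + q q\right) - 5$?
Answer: $-400$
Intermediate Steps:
$B{\left(q \right)} = 7 - 2 q^{2}$ ($B{\left(q \right)} = 2 - \left(\left(q^{2} + q q\right) - 5\right) = 2 - \left(\left(q^{2} + q^{2}\right) - 5\right) = 2 - \left(2 q^{2} - 5\right) = 2 - \left(-5 + 2 q^{2}\right) = 7 - 2 q^{2}$)
$j{\left(M,O \right)} = -16$ ($j{\left(M,O \right)} = \left(3 - 21\right) + 2 = -18 + 2 = -16$)
$j{\left(B{\left(7 \right)},-77 \right)} \left(3 + 2\right)^{2} = - 16 \left(3 + 2\right)^{2} = - 16 \cdot 5^{2} = \left(-16\right) 25 = -400$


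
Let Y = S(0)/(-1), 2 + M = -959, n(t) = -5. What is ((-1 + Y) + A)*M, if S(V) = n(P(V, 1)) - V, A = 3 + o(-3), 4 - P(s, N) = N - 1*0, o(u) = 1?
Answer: -7688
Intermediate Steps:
P(s, N) = 4 - N (P(s, N) = 4 - (N - 1*0) = 4 - (N + 0) = 4 - N)
A = 4 (A = 3 + 1 = 4)
M = -961 (M = -2 - 959 = -961)
S(V) = -5 - V
Y = 5 (Y = (-5 - 1*0)/(-1) = (-5 + 0)*(-1) = -5*(-1) = 5)
((-1 + Y) + A)*M = ((-1 + 5) + 4)*(-961) = (4 + 4)*(-961) = 8*(-961) = -7688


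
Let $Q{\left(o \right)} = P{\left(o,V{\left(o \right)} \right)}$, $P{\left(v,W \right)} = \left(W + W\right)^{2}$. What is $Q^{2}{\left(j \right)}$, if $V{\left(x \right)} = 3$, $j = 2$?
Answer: $1296$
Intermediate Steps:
$P{\left(v,W \right)} = 4 W^{2}$ ($P{\left(v,W \right)} = \left(2 W\right)^{2} = 4 W^{2}$)
$Q{\left(o \right)} = 36$ ($Q{\left(o \right)} = 4 \cdot 3^{2} = 4 \cdot 9 = 36$)
$Q^{2}{\left(j \right)} = 36^{2} = 1296$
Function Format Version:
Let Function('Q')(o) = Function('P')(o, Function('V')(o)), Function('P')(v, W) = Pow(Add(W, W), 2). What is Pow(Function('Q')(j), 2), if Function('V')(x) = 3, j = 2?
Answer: 1296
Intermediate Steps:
Function('P')(v, W) = Mul(4, Pow(W, 2)) (Function('P')(v, W) = Pow(Mul(2, W), 2) = Mul(4, Pow(W, 2)))
Function('Q')(o) = 36 (Function('Q')(o) = Mul(4, Pow(3, 2)) = Mul(4, 9) = 36)
Pow(Function('Q')(j), 2) = Pow(36, 2) = 1296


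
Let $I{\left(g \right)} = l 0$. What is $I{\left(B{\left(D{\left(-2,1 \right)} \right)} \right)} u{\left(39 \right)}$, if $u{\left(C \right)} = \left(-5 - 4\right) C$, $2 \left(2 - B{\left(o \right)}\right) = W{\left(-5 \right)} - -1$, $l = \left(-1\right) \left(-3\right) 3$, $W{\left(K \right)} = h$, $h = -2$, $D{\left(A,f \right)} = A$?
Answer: $0$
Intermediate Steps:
$W{\left(K \right)} = -2$
$l = 9$ ($l = 3 \cdot 3 = 9$)
$B{\left(o \right)} = \frac{5}{2}$ ($B{\left(o \right)} = 2 - \frac{-2 - -1}{2} = 2 - \frac{-2 + 1}{2} = 2 - - \frac{1}{2} = 2 + \frac{1}{2} = \frac{5}{2}$)
$u{\left(C \right)} = - 9 C$
$I{\left(g \right)} = 0$ ($I{\left(g \right)} = 9 \cdot 0 = 0$)
$I{\left(B{\left(D{\left(-2,1 \right)} \right)} \right)} u{\left(39 \right)} = 0 \left(\left(-9\right) 39\right) = 0 \left(-351\right) = 0$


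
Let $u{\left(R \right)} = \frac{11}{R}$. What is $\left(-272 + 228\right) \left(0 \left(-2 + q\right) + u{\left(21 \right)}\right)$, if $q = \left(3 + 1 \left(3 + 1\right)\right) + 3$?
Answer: $- \frac{484}{21} \approx -23.048$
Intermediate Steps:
$q = 10$ ($q = \left(3 + 1 \cdot 4\right) + 3 = \left(3 + 4\right) + 3 = 7 + 3 = 10$)
$\left(-272 + 228\right) \left(0 \left(-2 + q\right) + u{\left(21 \right)}\right) = \left(-272 + 228\right) \left(0 \left(-2 + 10\right) + \frac{11}{21}\right) = - 44 \left(0 \cdot 8 + 11 \cdot \frac{1}{21}\right) = - 44 \left(0 + \frac{11}{21}\right) = \left(-44\right) \frac{11}{21} = - \frac{484}{21}$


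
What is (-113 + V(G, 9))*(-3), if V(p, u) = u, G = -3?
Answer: 312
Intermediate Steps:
(-113 + V(G, 9))*(-3) = (-113 + 9)*(-3) = -104*(-3) = 312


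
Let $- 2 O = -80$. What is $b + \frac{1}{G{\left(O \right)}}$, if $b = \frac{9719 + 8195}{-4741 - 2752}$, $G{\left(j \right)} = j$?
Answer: $- \frac{709067}{299720} \approx -2.3658$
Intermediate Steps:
$O = 40$ ($O = \left(- \frac{1}{2}\right) \left(-80\right) = 40$)
$b = - \frac{17914}{7493}$ ($b = \frac{17914}{-4741 - 2752} = \frac{17914}{-7493} = 17914 \left(- \frac{1}{7493}\right) = - \frac{17914}{7493} \approx -2.3908$)
$b + \frac{1}{G{\left(O \right)}} = - \frac{17914}{7493} + \frac{1}{40} = - \frac{709067}{299720}$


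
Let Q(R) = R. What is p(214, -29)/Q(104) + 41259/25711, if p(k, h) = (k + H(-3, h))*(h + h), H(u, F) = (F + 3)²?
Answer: -330727721/668486 ≈ -494.74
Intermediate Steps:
H(u, F) = (3 + F)²
p(k, h) = 2*h*(k + (3 + h)²) (p(k, h) = (k + (3 + h)²)*(h + h) = (k + (3 + h)²)*(2*h) = 2*h*(k + (3 + h)²))
p(214, -29)/Q(104) + 41259/25711 = (2*(-29)*(214 + (3 - 29)²))/104 + 41259/25711 = (2*(-29)*(214 + (-26)²))*(1/104) + 41259*(1/25711) = (2*(-29)*(214 + 676))*(1/104) + 41259/25711 = (2*(-29)*890)*(1/104) + 41259/25711 = -51620*1/104 + 41259/25711 = -12905/26 + 41259/25711 = -330727721/668486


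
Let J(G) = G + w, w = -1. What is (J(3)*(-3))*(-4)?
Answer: 24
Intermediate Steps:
J(G) = -1 + G (J(G) = G - 1 = -1 + G)
(J(3)*(-3))*(-4) = ((-1 + 3)*(-3))*(-4) = (2*(-3))*(-4) = -6*(-4) = 24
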